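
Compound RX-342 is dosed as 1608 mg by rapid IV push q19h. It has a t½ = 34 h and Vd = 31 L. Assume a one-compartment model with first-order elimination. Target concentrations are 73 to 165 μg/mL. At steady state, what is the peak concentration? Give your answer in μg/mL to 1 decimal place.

161.5 μg/mL

k = ln2/t½ = ln2/34 ≈ 0.020387 h⁻¹; fraction remaining f = e^(−kτ) = e^(−0.020387×19) ≈ 0.6789.
Accumulation ratio R = 1/(1 − f) ≈ 1/0.3211 ≈ 3.1143.
Single-dose peak C₀ = D/Vd = 1608/31 ≈ 51.871 μg/mL.
Cmax,ss = C₀/(1 − f) ≈ 51.871/0.3211 ≈ 161.542 μg/mL.
Peak 161.5 μg/mL vs MTC 165 μg/mL: below toxic threshold.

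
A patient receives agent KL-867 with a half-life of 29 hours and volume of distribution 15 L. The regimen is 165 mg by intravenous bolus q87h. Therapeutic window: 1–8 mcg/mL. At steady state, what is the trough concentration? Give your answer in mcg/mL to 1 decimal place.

1.6 mcg/mL

τ = 87 h = 3 half-lives, so f = (1/2)^3 = 0.125.
At steady state, R = 1/(1 − 0.125) = 8/7.
Single-dose peak C₀ = D/Vd = 165/15 = 11 mcg/mL.
Steady-state peak Cmax,ss = C₀·R = 11 × 8/7 ≈ 12.571 mcg/mL.
Steady-state trough Cmin,ss = Cmax,ss·f ≈ 12.571 × 0.125 ≈ 1.571 mcg/mL.
Trough 1.6 mcg/mL vs MEC 1 mcg/mL: adequate.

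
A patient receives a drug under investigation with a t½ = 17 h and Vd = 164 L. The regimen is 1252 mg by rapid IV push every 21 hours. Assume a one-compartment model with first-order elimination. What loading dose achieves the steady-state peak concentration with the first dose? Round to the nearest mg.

f = (1/2)^(21/17) ≈ 0.424756; accumulation ratio R = 1/(1−f) ≈ 1.73839.
Loading dose to hit Cmax,ss on first dose: D_load = D_maint·R ≈ 1252 × 1.73839 ≈ 2176.46 mg.

2176 mg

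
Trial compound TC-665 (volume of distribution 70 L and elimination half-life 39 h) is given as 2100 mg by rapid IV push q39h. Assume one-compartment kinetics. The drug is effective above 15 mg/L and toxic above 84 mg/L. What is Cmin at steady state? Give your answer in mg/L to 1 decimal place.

The dosing interval is 1 half-life, so f = 2^(−1) = 0.5.
Accumulation ratio R = 1/(1 − f) = 1/0.5 = 2/1.
Single-dose peak C₀ = D/Vd = 2100/70 = 30 mg/L.
Steady-state peak Cmax,ss = C₀·R = 30 × 2/1 ≈ 60.000 mg/L.
Steady-state trough Cmin,ss = Cmax,ss·f ≈ 60.000 × 0.5 ≈ 30.000 mg/L.
Trough 30.0 mg/L vs MEC 15 mg/L: adequate.

30.0 mg/L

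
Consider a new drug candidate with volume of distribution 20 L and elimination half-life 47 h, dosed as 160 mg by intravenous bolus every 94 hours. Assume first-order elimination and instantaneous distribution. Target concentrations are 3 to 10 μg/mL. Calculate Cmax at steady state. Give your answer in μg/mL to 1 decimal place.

10.7 μg/mL

The dosing interval is 2 half-lives, so f = 2^(−2) = 0.25.
Accumulation ratio R = 1/(1 − f) = 1/0.75 = 4/3.
Single-dose peak C₀ = D/Vd = 160/20 = 8 μg/mL.
Steady-state peak Cmax,ss = C₀·R = 8 × 4/3 ≈ 10.667 μg/mL.
Peak 10.7 μg/mL vs MTC 10 μg/mL: exceeds toxic threshold.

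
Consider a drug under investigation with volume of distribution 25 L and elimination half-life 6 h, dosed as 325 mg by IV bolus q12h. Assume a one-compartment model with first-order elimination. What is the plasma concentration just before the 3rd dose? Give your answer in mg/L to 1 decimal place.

f = (1/2)^(τ/t½) = (1/2)^(12/6) ≈ 0.2500.
C₀ = D/Vd = 325/25 ≈ 13.000 mg/L.
Before the 3rd dose, 2 doses have been given. Superposition: Cmin = C₀·(f + f²).
≈ 13.000 × (0.2500 + 0.0625) ≈ 13.000 × 0.3125 ≈ 4.062 mg/L.

4.1 mg/L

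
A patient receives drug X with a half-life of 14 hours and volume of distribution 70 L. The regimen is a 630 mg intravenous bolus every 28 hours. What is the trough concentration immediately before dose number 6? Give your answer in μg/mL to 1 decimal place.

3.0 μg/mL

f = (1/2)^(τ/t½) = (1/2)^(28/14) ≈ 0.2500.
C₀ = D/Vd = 630/70 ≈ 9.000 μg/mL.
Before the 6th dose, 5 doses have been given. Superposition: Cmin = C₀·(f + f² + … + f^5).
≈ 9.000 × (0.2500 + 0.0625 + 0.0156 + 0.0039 + 0.0010) ≈ 9.000 × 0.3330 ≈ 2.997 μg/mL.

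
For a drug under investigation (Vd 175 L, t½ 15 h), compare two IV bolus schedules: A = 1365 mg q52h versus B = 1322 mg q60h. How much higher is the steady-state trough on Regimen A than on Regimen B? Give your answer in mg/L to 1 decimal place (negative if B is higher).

0.3 mg/L

Regimen A: f = (1/2)^(52/15) ≈ 0.0905; Cmin,ss = (1365/175)·f/(1−f) ≈ 0.776 mg/L.
Regimen B: f = (1/2)^(60/15) ≈ 0.0625; Cmin,ss = (1322/175)·f/(1−f) ≈ 0.504 mg/L.
Difference ≈ 0.776 − 0.504 ≈ 0.272 mg/L.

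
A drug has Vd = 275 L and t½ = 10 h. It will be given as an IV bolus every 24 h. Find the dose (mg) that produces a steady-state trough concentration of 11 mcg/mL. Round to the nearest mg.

τ/t½ = 24/10 ≈ 2.4, so f = (1/2)^(24/10) ≈ 0.189465.
Cmin,ss = (D/Vd)·f/(1−f), so D = Cmin,ss·Vd·(1−f)/f.
D = 11 × 275 × (1−f)/f ≈ 11 × 275 × 4.27802 ≈ 12941.01 mg.

12941 mg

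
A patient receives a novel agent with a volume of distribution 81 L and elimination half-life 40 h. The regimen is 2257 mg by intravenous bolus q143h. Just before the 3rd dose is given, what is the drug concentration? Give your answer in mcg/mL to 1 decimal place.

f = (1/2)^(τ/t½) = (1/2)^(143/40) ≈ 0.0839.
C₀ = D/Vd = 2257/81 ≈ 27.864 mcg/mL.
Before the 3rd dose, 2 doses have been given. Superposition: Cmin = C₀·(f + f²).
≈ 27.864 × (0.0839 + 0.0070) ≈ 27.864 × 0.0909 ≈ 2.533 mcg/mL.

2.5 mcg/mL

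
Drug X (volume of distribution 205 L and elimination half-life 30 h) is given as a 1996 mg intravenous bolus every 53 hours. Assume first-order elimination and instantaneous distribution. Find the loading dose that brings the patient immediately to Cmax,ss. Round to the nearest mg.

f = (1/2)^(53/30) ≈ 0.293887; accumulation ratio R = 1/(1−f) ≈ 1.41620.
Loading dose to hit Cmax,ss on first dose: D_load = D_maint·R ≈ 1996 × 1.41620 ≈ 2826.74 mg.

2827 mg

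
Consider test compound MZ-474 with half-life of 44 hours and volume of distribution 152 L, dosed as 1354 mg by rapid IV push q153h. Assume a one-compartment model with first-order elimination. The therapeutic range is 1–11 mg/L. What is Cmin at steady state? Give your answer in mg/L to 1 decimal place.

0.9 mg/L

Over one 153-h interval, 153/44 ≈ 3.4773 half-lives elapse, leaving f ≈ 0.0898 of each dose.
At steady state, accumulation factor R = 1/(1 − e^(−kτ)) ≈ 1.0987.
Each bolus raises the concentration by D/Vd = 1354/152 ≈ 8.908 mg/L.
Cmax,ss = C₀/(1 − f) ≈ 8.908/0.9102 ≈ 9.787 mg/L.
Steady-state trough Cmin,ss = Cmax,ss·f ≈ 9.787 × 0.0898 ≈ 0.879 mg/L.
Trough 0.9 mg/L vs MEC 1 mg/L: subtherapeutic.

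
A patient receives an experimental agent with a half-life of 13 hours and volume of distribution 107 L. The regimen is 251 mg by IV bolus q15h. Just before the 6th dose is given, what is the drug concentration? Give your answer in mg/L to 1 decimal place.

f = (1/2)^(τ/t½) = (1/2)^(15/13) ≈ 0.4494.
C₀ = D/Vd = 251/107 ≈ 2.346 mg/L.
Before the 6th dose, 5 doses have been given. Superposition: Cmin = C₀·(f + f² + … + f^5).
≈ 2.346 × (0.4494 + 0.2020 + 0.0908 + 0.0408 + 0.0183) ≈ 2.346 × 0.8013 ≈ 1.880 mg/L.

1.9 mg/L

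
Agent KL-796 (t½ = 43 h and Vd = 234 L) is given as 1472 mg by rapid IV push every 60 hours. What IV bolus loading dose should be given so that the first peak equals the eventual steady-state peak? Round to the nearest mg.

2375 mg

f = (1/2)^(60/43) ≈ 0.380153; accumulation ratio R = 1/(1−f) ≈ 1.61330.
Loading dose to hit Cmax,ss on first dose: D_load = D_maint·R ≈ 1472 × 1.61330 ≈ 2374.78 mg.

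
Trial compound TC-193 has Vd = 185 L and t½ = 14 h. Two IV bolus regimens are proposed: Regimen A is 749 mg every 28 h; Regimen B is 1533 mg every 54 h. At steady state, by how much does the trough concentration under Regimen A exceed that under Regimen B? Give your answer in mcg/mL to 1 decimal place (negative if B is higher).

Regimen A: f = (1/2)^(28/14) ≈ 0.2500; Cmin,ss = (749/185)·f/(1−f) ≈ 1.350 mcg/mL.
Regimen B: f = (1/2)^(54/14) ≈ 0.0690; Cmin,ss = (1533/185)·f/(1−f) ≈ 0.614 mcg/mL.
Difference ≈ 1.350 − 0.614 ≈ 0.736 mcg/mL.

0.7 mcg/mL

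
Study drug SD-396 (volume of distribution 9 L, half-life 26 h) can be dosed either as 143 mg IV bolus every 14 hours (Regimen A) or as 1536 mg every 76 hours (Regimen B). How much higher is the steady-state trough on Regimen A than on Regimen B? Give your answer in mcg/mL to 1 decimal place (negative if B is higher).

9.2 mcg/mL

Regimen A: f = (1/2)^(14/26) ≈ 0.6885; Cmin,ss = (143/9)·f/(1−f) ≈ 35.119 mcg/mL.
Regimen B: f = (1/2)^(76/26) ≈ 0.1318; Cmin,ss = (1536/9)·f/(1−f) ≈ 25.909 mcg/mL.
Difference ≈ 35.119 − 25.909 ≈ 9.210 mcg/mL.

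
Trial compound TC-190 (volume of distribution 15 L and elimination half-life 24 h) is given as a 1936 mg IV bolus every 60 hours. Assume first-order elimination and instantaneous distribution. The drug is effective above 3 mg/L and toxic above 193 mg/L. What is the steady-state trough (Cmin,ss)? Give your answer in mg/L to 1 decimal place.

27.7 mg/L

k = ln2/t½ = ln2/24 ≈ 0.028881 h⁻¹; fraction remaining f = e^(−kτ) = e^(−0.028881×60) ≈ 0.1768.
At steady state, accumulation factor R = 1/(1 − e^(−kτ)) ≈ 1.2148.
Each bolus raises the concentration by D/Vd = 1936/15 ≈ 129.067 mg/L.
Steady-state peak Cmax,ss = C₀·R ≈ 129.067 × 1.2148 ≈ 156.791 mg/L.
One interval later, Cmin,ss = Cmax,ss·e^(−kτ) ≈ 156.791 × 0.1768 ≈ 27.721 mg/L.
Trough 27.7 mg/L vs MEC 3 mg/L: adequate.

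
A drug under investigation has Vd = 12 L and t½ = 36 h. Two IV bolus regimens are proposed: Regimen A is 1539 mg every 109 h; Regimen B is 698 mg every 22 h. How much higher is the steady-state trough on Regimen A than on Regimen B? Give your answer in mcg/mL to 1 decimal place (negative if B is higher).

Regimen A: f = (1/2)^(109/36) ≈ 0.1226; Cmin,ss = (1539/12)·f/(1−f) ≈ 17.921 mcg/mL.
Regimen B: f = (1/2)^(22/36) ≈ 0.6547; Cmin,ss = (698/12)·f/(1−f) ≈ 110.286 mcg/mL.
Difference ≈ 17.921 − 110.286 ≈ -92.365 mcg/mL.

-92.4 mcg/mL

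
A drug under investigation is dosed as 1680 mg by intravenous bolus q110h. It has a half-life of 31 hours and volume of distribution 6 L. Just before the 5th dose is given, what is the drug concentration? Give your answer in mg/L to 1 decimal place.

f = (1/2)^(τ/t½) = (1/2)^(110/31) ≈ 0.0855.
C₀ = D/Vd = 1680/6 ≈ 280.000 mg/L.
Before the 5th dose, 4 doses have been given. Superposition: Cmin = C₀·(f + f² + … + f^4).
≈ 280.000 × (0.0855 + 0.0073 + 0.0006 + 0.0001) ≈ 280.000 × 0.0935 ≈ 26.180 mg/L.

26.2 mg/L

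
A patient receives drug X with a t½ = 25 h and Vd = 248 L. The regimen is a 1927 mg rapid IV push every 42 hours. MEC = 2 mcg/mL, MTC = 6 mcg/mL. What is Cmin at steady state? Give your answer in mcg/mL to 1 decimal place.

3.5 mcg/mL

Over one 42-h interval, 42/25 ≈ 1.68 half-lives elapse, leaving f ≈ 0.3121 of each dose.
Each bolus raises the concentration by D/Vd = 1927/248 ≈ 7.770 mcg/mL.
Steady-state trough Cmin,ss = C₀·f/(1−f) ≈ 7.770 × 0.3121/0.6879 ≈ 3.525 mcg/mL.
Trough 3.5 mcg/mL vs MEC 2 mcg/mL: adequate.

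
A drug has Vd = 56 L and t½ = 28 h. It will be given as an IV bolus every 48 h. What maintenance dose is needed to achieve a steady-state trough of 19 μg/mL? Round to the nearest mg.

τ/t½ = 48/28 ≈ 1.7143, so f = (1/2)^(48/28) ≈ 0.304753.
Cmin,ss = (D/Vd)·f/(1−f), so D = Cmin,ss·Vd·(1−f)/f.
D = 19 × 56 × (1−f)/f ≈ 19 × 56 × 2.28135 ≈ 2427.36 mg.

2427 mg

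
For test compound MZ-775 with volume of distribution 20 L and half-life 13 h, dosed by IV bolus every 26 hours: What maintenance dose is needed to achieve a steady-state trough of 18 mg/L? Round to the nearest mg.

1080 mg

τ/t½ = 26/13 ≈ 2, so f = (1/2)^(26/13) ≈ 0.250000.
Cmin,ss = (D/Vd)·f/(1−f), so D = Cmin,ss·Vd·(1−f)/f.
D = 18 × 20 × (1−f)/f ≈ 18 × 20 × 3.00000 ≈ 1080.00 mg.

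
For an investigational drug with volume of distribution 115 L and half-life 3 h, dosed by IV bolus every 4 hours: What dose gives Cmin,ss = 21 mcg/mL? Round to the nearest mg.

τ/t½ = 4/3 ≈ 1.3333, so f = (1/2)^(4/3) ≈ 0.396850.
Cmin,ss = (D/Vd)·f/(1−f), so D = Cmin,ss·Vd·(1−f)/f.
D = 21 × 115 × (1−f)/f ≈ 21 × 115 × 1.51984 ≈ 3670.41 mg.

3670 mg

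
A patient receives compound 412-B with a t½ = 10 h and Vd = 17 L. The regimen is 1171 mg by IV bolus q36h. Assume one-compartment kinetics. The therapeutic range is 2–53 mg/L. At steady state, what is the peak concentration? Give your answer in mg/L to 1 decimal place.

75.1 mg/L

k = ln2/t½ = ln2/10 ≈ 0.069315 h⁻¹; fraction remaining f = e^(−kτ) = e^(−0.069315×36) ≈ 0.0825.
At steady state, accumulation factor R = 1/(1 − e^(−kτ)) ≈ 1.0899.
Single-dose peak C₀ = D/Vd = 1171/17 ≈ 68.882 mg/L.
Steady-state peak Cmax,ss = C₀·R ≈ 68.882 × 1.0899 ≈ 75.074 mg/L.
Peak 75.1 mg/L vs MTC 53 mg/L: exceeds toxic threshold.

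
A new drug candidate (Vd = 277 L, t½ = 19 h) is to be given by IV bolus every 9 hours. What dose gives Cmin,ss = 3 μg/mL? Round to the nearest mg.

τ/t½ = 9/19 ≈ 0.47368, so f = (1/2)^(9/19) ≈ 0.720123.
Cmin,ss = (D/Vd)·f/(1−f), so D = Cmin,ss·Vd·(1−f)/f.
D = 3 × 277 × (1−f)/f ≈ 3 × 277 × 0.38865 ≈ 322.97 mg.

323 mg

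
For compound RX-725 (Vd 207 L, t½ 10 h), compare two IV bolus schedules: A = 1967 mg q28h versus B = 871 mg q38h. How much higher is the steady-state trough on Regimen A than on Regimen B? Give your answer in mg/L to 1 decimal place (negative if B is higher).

Regimen A: f = (1/2)^(28/10) ≈ 0.1436; Cmin,ss = (1967/207)·f/(1−f) ≈ 1.593 mg/L.
Regimen B: f = (1/2)^(38/10) ≈ 0.0718; Cmin,ss = (871/207)·f/(1−f) ≈ 0.325 mg/L.
Difference ≈ 1.593 − 0.325 ≈ 1.268 mg/L.

1.3 mg/L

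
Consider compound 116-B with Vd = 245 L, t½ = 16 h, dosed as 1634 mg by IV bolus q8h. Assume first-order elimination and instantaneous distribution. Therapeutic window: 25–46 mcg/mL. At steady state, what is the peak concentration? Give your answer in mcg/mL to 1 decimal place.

k = ln2/t½ = ln2/16 ≈ 0.043322 h⁻¹; fraction remaining f = e^(−kτ) = e^(−0.043322×8) ≈ 0.7071.
At steady state, accumulation factor R = 1/(1 − e^(−kτ)) ≈ 3.4141.
Each bolus raises the concentration by D/Vd = 1634/245 ≈ 6.669 mcg/mL.
Steady-state peak Cmax,ss = C₀·R ≈ 6.669 × 3.4141 ≈ 22.769 mcg/mL.
Peak 22.8 mcg/mL vs MTC 46 mcg/mL: below toxic threshold.

22.8 mcg/mL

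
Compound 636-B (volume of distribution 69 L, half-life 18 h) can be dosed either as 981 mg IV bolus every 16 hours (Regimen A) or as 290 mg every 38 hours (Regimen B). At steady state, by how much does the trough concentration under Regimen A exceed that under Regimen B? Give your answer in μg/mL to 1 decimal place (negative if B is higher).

Regimen A: f = (1/2)^(16/18) ≈ 0.5400; Cmin,ss = (981/69)·f/(1−f) ≈ 16.690 μg/mL.
Regimen B: f = (1/2)^(38/18) ≈ 0.2315; Cmin,ss = (290/69)·f/(1−f) ≈ 1.266 μg/mL.
Difference ≈ 16.690 − 1.266 ≈ 15.424 μg/mL.

15.4 μg/mL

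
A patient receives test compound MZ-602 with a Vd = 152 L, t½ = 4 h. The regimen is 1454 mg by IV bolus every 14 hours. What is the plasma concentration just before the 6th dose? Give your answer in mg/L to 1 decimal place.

f = (1/2)^(τ/t½) = (1/2)^(14/4) ≈ 0.0884.
C₀ = D/Vd = 1454/152 ≈ 9.566 mg/L.
Before the 6th dose, 5 doses have been given. Superposition: Cmin = C₀·(f + f² + … + f^5).
≈ 9.566 × (0.0884 + 0.0078 + 0.0007 + 0.0001 + 0.0000) ≈ 9.566 × 0.0970 ≈ 0.928 mg/L.

0.9 mg/L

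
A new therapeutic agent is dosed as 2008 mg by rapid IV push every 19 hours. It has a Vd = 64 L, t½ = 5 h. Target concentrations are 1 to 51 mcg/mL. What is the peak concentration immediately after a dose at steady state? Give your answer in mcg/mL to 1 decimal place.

33.8 mcg/mL

k = ln2/t½ = ln2/5 ≈ 0.138629 h⁻¹; fraction remaining f = e^(−kτ) = e^(−0.138629×19) ≈ 0.0718.
At steady state, accumulation factor R = 1/(1 − e^(−kτ)) ≈ 1.0774.
Single-dose peak C₀ = D/Vd = 2008/64 ≈ 31.375 mcg/mL.
Cmax,ss = C₀/(1 − f) ≈ 31.375/0.9282 ≈ 33.802 mcg/mL.
Peak 33.8 mcg/mL vs MTC 51 mcg/mL: below toxic threshold.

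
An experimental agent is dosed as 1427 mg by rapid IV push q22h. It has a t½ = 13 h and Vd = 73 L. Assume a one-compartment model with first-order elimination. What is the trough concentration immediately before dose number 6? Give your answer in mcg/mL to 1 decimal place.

f = (1/2)^(τ/t½) = (1/2)^(22/13) ≈ 0.3094.
C₀ = D/Vd = 1427/73 ≈ 19.548 mcg/mL.
Before the 6th dose, 5 doses have been given. Superposition: Cmin = C₀·(f + f² + … + f^5).
≈ 19.548 × (0.3094 + 0.0957 + 0.0296 + 0.0092 + 0.0028) ≈ 19.548 × 0.4467 ≈ 8.732 mcg/mL.

8.7 mcg/mL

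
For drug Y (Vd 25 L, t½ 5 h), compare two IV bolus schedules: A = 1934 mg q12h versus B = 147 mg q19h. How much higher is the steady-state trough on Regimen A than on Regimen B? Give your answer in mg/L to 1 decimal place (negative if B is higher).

17.6 mg/L

Regimen A: f = (1/2)^(12/5) ≈ 0.1895; Cmin,ss = (1934/25)·f/(1−f) ≈ 18.087 mg/L.
Regimen B: f = (1/2)^(19/5) ≈ 0.0718; Cmin,ss = (147/25)·f/(1−f) ≈ 0.455 mg/L.
Difference ≈ 18.087 − 0.455 ≈ 17.632 mg/L.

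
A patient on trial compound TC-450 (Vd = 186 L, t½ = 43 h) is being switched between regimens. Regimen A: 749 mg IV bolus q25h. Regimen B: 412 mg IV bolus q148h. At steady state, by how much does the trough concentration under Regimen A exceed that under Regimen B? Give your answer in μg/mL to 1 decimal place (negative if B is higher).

7.9 μg/mL

Regimen A: f = (1/2)^(25/43) ≈ 0.6683; Cmin,ss = (749/186)·f/(1−f) ≈ 8.113 μg/mL.
Regimen B: f = (1/2)^(148/43) ≈ 0.0920; Cmin,ss = (412/186)·f/(1−f) ≈ 0.224 μg/mL.
Difference ≈ 8.113 − 0.224 ≈ 7.889 μg/mL.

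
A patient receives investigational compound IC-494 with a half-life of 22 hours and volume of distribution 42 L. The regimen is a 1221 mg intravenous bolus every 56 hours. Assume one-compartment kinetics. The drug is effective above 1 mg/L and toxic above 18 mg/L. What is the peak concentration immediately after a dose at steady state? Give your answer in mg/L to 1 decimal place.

τ/t½ = 56/22 ≈ 2.5455, so fraction remaining f = (1/2)^(56/22) ≈ 0.1713.
Accumulation ratio R = 1/(1 − f) ≈ 1/0.8287 ≈ 1.2067.
Single-dose peak C₀ = D/Vd = 1221/42 ≈ 29.071 mg/L.
Steady-state peak Cmax,ss = C₀·R ≈ 29.071 × 1.2067 ≈ 35.080 mg/L.
Peak 35.1 mg/L vs MTC 18 mg/L: exceeds toxic threshold.

35.1 mg/L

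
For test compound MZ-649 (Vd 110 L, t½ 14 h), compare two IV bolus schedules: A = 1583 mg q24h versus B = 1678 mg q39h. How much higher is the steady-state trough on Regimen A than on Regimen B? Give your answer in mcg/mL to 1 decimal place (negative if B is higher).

Regimen A: f = (1/2)^(24/14) ≈ 0.3048; Cmin,ss = (1583/110)·f/(1−f) ≈ 6.309 mcg/mL.
Regimen B: f = (1/2)^(39/14) ≈ 0.1450; Cmin,ss = (1678/110)·f/(1−f) ≈ 2.587 mcg/mL.
Difference ≈ 6.309 − 2.587 ≈ 3.722 mcg/mL.

3.7 mcg/mL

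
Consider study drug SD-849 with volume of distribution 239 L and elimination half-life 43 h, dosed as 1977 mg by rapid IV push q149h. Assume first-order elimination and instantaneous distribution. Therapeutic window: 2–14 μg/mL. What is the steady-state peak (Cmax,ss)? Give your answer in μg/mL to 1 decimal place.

9.1 μg/mL

τ/t½ = 149/43 ≈ 3.4651, so fraction remaining f = (1/2)^(149/43) ≈ 0.0906.
Accumulation ratio R = 1/(1 − f) ≈ 1/0.9094 ≈ 1.0996.
Single-dose peak C₀ = D/Vd = 1977/239 ≈ 8.272 μg/mL.
Steady-state peak Cmax,ss = C₀·R ≈ 8.272 × 1.0996 ≈ 9.096 μg/mL.
Peak 9.1 μg/mL vs MTC 14 μg/mL: below toxic threshold.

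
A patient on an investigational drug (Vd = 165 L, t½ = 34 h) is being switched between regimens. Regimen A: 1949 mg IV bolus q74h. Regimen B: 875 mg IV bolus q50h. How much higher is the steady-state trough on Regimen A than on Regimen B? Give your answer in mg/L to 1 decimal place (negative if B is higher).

Regimen A: f = (1/2)^(74/34) ≈ 0.2212; Cmin,ss = (1949/165)·f/(1−f) ≈ 3.355 mg/L.
Regimen B: f = (1/2)^(50/34) ≈ 0.3608; Cmin,ss = (875/165)·f/(1−f) ≈ 2.993 mg/L.
Difference ≈ 3.355 − 2.993 ≈ 0.362 mg/L.

0.4 mg/L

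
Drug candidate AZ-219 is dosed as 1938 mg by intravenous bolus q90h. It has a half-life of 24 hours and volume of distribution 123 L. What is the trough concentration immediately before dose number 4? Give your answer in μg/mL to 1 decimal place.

1.3 μg/mL

f = (1/2)^(τ/t½) = (1/2)^(90/24) ≈ 0.0743.
C₀ = D/Vd = 1938/123 ≈ 15.756 μg/mL.
Before the 4th dose, 3 doses have been given. Superposition: Cmin = C₀·(f + f² + … + f^3).
≈ 15.756 × (0.0743 + 0.0055 + 0.0004) ≈ 15.756 × 0.0802 ≈ 1.264 μg/mL.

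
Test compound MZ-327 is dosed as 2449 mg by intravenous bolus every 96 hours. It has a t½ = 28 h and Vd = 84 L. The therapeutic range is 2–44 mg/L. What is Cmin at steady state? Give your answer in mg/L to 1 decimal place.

3.0 mg/L

k = ln2/t½ = ln2/28 ≈ 0.024755 h⁻¹; fraction remaining f = e^(−kτ) = e^(−0.024755×96) ≈ 0.0929.
Accumulation ratio R = 1/(1 − f) ≈ 1/0.9071 ≈ 1.1024.
Single-dose peak C₀ = D/Vd = 2449/84 ≈ 29.155 mg/L.
Steady-state peak Cmax,ss = C₀·R ≈ 29.155 × 1.1024 ≈ 32.140 mg/L.
One interval later, Cmin,ss = Cmax,ss·e^(−kτ) ≈ 32.140 × 0.0929 ≈ 2.986 mg/L.
Trough 3.0 mg/L vs MEC 2 mg/L: adequate.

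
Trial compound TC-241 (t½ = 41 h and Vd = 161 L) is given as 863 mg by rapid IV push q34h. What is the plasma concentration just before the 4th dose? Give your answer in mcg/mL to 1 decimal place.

5.7 mcg/mL

f = (1/2)^(τ/t½) = (1/2)^(34/41) ≈ 0.5628.
C₀ = D/Vd = 863/161 ≈ 5.360 mcg/mL.
Before the 4th dose, 3 doses have been given. Superposition: Cmin = C₀·(f + f² + … + f^3).
≈ 5.360 × (0.5628 + 0.3167 + 0.1783) ≈ 5.360 × 1.0578 ≈ 5.670 mcg/mL.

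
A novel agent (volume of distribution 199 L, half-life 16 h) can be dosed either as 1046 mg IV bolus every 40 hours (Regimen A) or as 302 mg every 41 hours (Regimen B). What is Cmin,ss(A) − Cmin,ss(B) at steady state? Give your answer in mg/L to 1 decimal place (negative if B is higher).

0.8 mg/L

Regimen A: f = (1/2)^(40/16) ≈ 0.1768; Cmin,ss = (1046/199)·f/(1−f) ≈ 1.129 mg/L.
Regimen B: f = (1/2)^(41/16) ≈ 0.1693; Cmin,ss = (302/199)·f/(1−f) ≈ 0.309 mg/L.
Difference ≈ 1.129 − 0.309 ≈ 0.820 mg/L.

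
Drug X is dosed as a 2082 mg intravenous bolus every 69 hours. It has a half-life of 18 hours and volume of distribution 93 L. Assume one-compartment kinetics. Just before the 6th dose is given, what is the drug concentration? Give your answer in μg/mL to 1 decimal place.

f = (1/2)^(τ/t½) = (1/2)^(69/18) ≈ 0.0702.
C₀ = D/Vd = 2082/93 ≈ 22.387 μg/mL.
Before the 6th dose, 5 doses have been given. Superposition: Cmin = C₀·(f + f² + … + f^5).
≈ 22.387 × (0.0702 + 0.0049 + 0.0003 + 0.0000 + 0.0000) ≈ 22.387 × 0.0754 ≈ 1.688 μg/mL.

1.7 μg/mL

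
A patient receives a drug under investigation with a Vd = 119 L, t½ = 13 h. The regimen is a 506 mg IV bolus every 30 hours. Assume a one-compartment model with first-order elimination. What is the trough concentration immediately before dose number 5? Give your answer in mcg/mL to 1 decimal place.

f = (1/2)^(τ/t½) = (1/2)^(30/13) ≈ 0.2020.
C₀ = D/Vd = 506/119 ≈ 4.252 mcg/mL.
Before the 5th dose, 4 doses have been given. Superposition: Cmin = C₀·(f + f² + … + f^4).
≈ 4.252 × (0.2020 + 0.0408 + 0.0082 + 0.0017) ≈ 4.252 × 0.2527 ≈ 1.074 mcg/mL.

1.1 mcg/mL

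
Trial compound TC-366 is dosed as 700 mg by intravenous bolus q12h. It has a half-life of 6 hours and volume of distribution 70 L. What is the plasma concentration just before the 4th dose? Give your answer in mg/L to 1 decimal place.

f = (1/2)^(τ/t½) = (1/2)^(12/6) ≈ 0.2500.
C₀ = D/Vd = 700/70 ≈ 10.000 mg/L.
Before the 4th dose, 3 doses have been given. Superposition: Cmin = C₀·(f + f² + … + f^3).
≈ 10.000 × (0.2500 + 0.0625 + 0.0156) ≈ 10.000 × 0.3281 ≈ 3.281 mg/L.

3.3 mg/L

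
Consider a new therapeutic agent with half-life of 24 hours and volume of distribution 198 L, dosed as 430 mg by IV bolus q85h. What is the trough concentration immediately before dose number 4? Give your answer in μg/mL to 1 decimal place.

0.2 μg/mL

f = (1/2)^(τ/t½) = (1/2)^(85/24) ≈ 0.0859.
C₀ = D/Vd = 430/198 ≈ 2.172 μg/mL.
Before the 4th dose, 3 doses have been given. Superposition: Cmin = C₀·(f + f² + … + f^3).
≈ 2.172 × (0.0859 + 0.0074 + 0.0006) ≈ 2.172 × 0.0939 ≈ 0.204 μg/mL.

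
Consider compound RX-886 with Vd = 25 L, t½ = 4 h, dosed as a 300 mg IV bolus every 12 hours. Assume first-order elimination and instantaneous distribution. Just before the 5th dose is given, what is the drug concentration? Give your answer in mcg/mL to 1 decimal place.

f = (1/2)^(τ/t½) = (1/2)^(12/4) ≈ 0.1250.
C₀ = D/Vd = 300/25 ≈ 12.000 mcg/mL.
Before the 5th dose, 4 doses have been given. Superposition: Cmin = C₀·(f + f² + … + f^4).
≈ 12.000 × (0.1250 + 0.0156 + 0.0020 + 0.0002) ≈ 12.000 × 0.1428 ≈ 1.714 mcg/mL.

1.7 mcg/mL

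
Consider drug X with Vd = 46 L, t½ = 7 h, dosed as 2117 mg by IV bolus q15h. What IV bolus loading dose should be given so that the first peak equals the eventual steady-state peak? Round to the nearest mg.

2737 mg

f = (1/2)^(15/7) ≈ 0.226431; accumulation ratio R = 1/(1−f) ≈ 1.29271.
Loading dose to hit Cmax,ss on first dose: D_load = D_maint·R ≈ 2117 × 1.29271 ≈ 2736.67 mg.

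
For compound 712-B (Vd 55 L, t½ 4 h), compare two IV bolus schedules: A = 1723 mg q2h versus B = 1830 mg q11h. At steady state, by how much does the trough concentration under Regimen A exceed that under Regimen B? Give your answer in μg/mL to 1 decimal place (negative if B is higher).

Regimen A: f = (1/2)^(2/4) ≈ 0.7071; Cmin,ss = (1723/55)·f/(1−f) ≈ 75.628 μg/mL.
Regimen B: f = (1/2)^(11/4) ≈ 0.1487; Cmin,ss = (1830/55)·f/(1−f) ≈ 5.812 μg/mL.
Difference ≈ 75.628 − 5.812 ≈ 69.816 μg/mL.

69.8 μg/mL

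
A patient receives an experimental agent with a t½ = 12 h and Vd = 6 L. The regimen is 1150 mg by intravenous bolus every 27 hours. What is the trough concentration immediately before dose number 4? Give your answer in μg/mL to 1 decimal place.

f = (1/2)^(τ/t½) = (1/2)^(27/12) ≈ 0.2102.
C₀ = D/Vd = 1150/6 ≈ 191.667 μg/mL.
Before the 4th dose, 3 doses have been given. Superposition: Cmin = C₀·(f + f² + … + f^3).
≈ 191.667 × (0.2102 + 0.0442 + 0.0093) ≈ 191.667 × 0.2637 ≈ 50.543 μg/mL.

50.5 μg/mL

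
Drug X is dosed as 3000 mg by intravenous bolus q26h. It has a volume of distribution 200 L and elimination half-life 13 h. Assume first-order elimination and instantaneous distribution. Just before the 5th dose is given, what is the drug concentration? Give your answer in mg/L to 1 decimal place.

5.0 mg/L

f = (1/2)^(τ/t½) = (1/2)^(26/13) ≈ 0.2500.
C₀ = D/Vd = 3000/200 ≈ 15.000 mg/L.
Before the 5th dose, 4 doses have been given. Superposition: Cmin = C₀·(f + f² + … + f^4).
≈ 15.000 × (0.2500 + 0.0625 + 0.0156 + 0.0039) ≈ 15.000 × 0.3320 ≈ 4.980 mg/L.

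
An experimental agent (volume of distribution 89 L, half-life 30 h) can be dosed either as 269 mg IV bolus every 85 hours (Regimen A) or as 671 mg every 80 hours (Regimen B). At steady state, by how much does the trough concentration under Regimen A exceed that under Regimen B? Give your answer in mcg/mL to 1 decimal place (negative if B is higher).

Regimen A: f = (1/2)^(85/30) ≈ 0.1403; Cmin,ss = (269/89)·f/(1−f) ≈ 0.493 mcg/mL.
Regimen B: f = (1/2)^(80/30) ≈ 0.1575; Cmin,ss = (671/89)·f/(1−f) ≈ 1.409 mcg/mL.
Difference ≈ 0.493 − 1.409 ≈ -0.916 mcg/mL.

-0.9 mcg/mL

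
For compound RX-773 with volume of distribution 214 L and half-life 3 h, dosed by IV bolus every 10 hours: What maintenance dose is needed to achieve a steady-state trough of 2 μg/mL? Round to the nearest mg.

3886 mg

τ/t½ = 10/3 ≈ 3.3333, so f = (1/2)^(10/3) ≈ 0.099213.
Cmin,ss = (D/Vd)·f/(1−f), so D = Cmin,ss·Vd·(1−f)/f.
D = 2 × 214 × (1−f)/f ≈ 2 × 214 × 9.07932 ≈ 3885.95 mg.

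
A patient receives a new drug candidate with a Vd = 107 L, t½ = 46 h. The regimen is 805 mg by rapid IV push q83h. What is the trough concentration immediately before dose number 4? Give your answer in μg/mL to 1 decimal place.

f = (1/2)^(τ/t½) = (1/2)^(83/46) ≈ 0.2863.
C₀ = D/Vd = 805/107 ≈ 7.523 μg/mL.
Before the 4th dose, 3 doses have been given. Superposition: Cmin = C₀·(f + f² + … + f^3).
≈ 7.523 × (0.2863 + 0.0820 + 0.0235) ≈ 7.523 × 0.3918 ≈ 2.948 μg/mL.

2.9 μg/mL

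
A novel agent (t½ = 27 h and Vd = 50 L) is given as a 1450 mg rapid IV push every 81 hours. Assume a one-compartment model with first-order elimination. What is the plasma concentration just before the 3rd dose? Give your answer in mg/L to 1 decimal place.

4.1 mg/L

f = (1/2)^(τ/t½) = (1/2)^(81/27) ≈ 0.1250.
C₀ = D/Vd = 1450/50 ≈ 29.000 mg/L.
Before the 3rd dose, 2 doses have been given. Superposition: Cmin = C₀·(f + f²).
≈ 29.000 × (0.1250 + 0.0156) ≈ 29.000 × 0.1406 ≈ 4.077 mg/L.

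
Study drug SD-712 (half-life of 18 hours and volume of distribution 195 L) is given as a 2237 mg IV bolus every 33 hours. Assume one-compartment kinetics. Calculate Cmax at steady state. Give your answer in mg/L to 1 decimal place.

15.9 mg/L

τ/t½ = 33/18 ≈ 1.8333, so fraction remaining f = (1/2)^(33/18) ≈ 0.2806.
Accumulation ratio R = 1/(1 − f) ≈ 1/0.7194 ≈ 1.3900.
Each bolus raises the concentration by D/Vd = 2237/195 ≈ 11.472 mg/L.
Cmax,ss = C₀/(1 − f) ≈ 11.472/0.7194 ≈ 15.947 mg/L.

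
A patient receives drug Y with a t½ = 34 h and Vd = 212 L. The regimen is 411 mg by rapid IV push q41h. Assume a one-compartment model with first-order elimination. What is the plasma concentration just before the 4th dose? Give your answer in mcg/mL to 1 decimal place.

f = (1/2)^(τ/t½) = (1/2)^(41/34) ≈ 0.4335.
C₀ = D/Vd = 411/212 ≈ 1.939 mcg/mL.
Before the 4th dose, 3 doses have been given. Superposition: Cmin = C₀·(f + f² + … + f^3).
≈ 1.939 × (0.4335 + 0.1879 + 0.0815) ≈ 1.939 × 0.7029 ≈ 1.363 mcg/mL.

1.4 mcg/mL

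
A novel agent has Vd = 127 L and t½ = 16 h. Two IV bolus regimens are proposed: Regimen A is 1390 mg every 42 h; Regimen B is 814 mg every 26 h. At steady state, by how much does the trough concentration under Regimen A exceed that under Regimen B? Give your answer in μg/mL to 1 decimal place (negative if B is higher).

-1.0 μg/mL

Regimen A: f = (1/2)^(42/16) ≈ 0.1621; Cmin,ss = (1390/127)·f/(1−f) ≈ 2.117 μg/mL.
Regimen B: f = (1/2)^(26/16) ≈ 0.3242; Cmin,ss = (814/127)·f/(1−f) ≈ 3.075 μg/mL.
Difference ≈ 2.117 − 3.075 ≈ -0.958 μg/mL.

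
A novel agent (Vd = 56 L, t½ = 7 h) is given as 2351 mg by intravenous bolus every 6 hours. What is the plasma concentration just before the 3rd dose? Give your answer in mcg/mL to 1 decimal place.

36.0 mcg/mL

f = (1/2)^(τ/t½) = (1/2)^(6/7) ≈ 0.5520.
C₀ = D/Vd = 2351/56 ≈ 41.982 mcg/mL.
Before the 3rd dose, 2 doses have been given. Superposition: Cmin = C₀·(f + f²).
≈ 41.982 × (0.5520 + 0.3047) ≈ 41.982 × 0.8567 ≈ 35.966 mcg/mL.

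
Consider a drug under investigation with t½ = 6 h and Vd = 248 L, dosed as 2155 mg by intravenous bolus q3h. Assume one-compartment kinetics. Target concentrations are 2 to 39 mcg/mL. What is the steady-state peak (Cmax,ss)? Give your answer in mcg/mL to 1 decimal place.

29.7 mcg/mL

k = ln2/t½ = ln2/6 ≈ 0.115525 h⁻¹; fraction remaining f = e^(−kτ) = e^(−0.115525×3) ≈ 0.7071.
At steady state, accumulation factor R = 1/(1 − e^(−kτ)) ≈ 3.4141.
Each bolus raises the concentration by D/Vd = 2155/248 ≈ 8.690 mcg/mL.
Steady-state peak Cmax,ss = C₀·R ≈ 8.690 × 3.4141 ≈ 29.669 mcg/mL.
Peak 29.7 mcg/mL vs MTC 39 mcg/mL: below toxic threshold.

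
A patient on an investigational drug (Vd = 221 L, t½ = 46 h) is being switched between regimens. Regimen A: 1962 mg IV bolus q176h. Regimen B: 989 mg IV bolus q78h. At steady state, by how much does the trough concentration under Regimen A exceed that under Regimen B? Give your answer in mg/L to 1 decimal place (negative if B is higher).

-1.3 mg/L

Regimen A: f = (1/2)^(176/46) ≈ 0.0705; Cmin,ss = (1962/221)·f/(1−f) ≈ 0.673 mg/L.
Regimen B: f = (1/2)^(78/46) ≈ 0.3087; Cmin,ss = (989/221)·f/(1−f) ≈ 1.998 mg/L.
Difference ≈ 0.673 − 1.998 ≈ -1.325 mg/L.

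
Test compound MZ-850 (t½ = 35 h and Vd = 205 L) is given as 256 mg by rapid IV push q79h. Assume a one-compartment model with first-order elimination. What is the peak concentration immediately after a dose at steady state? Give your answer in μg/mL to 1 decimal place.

1.6 μg/mL

Over one 79-h interval, 79/35 ≈ 2.2571 half-lives elapse, leaving f ≈ 0.2092 of each dose.
Accumulation ratio R = 1/(1 − f) ≈ 1/0.7908 ≈ 1.2645.
Each bolus raises the concentration by D/Vd = 256/205 ≈ 1.249 μg/mL.
Steady-state peak Cmax,ss = C₀·R ≈ 1.249 × 1.2645 ≈ 1.579 μg/mL.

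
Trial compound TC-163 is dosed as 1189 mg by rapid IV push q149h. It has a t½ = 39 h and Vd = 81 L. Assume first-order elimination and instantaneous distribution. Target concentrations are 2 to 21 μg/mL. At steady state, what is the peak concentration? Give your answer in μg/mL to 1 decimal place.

Over one 149-h interval, 149/39 ≈ 3.8205 half-lives elapse, leaving f ≈ 0.0708 of each dose.
At steady state, accumulation factor R = 1/(1 − e^(−kτ)) ≈ 1.0762.
Single-dose peak C₀ = D/Vd = 1189/81 ≈ 14.679 μg/mL.
Steady-state peak Cmax,ss = C₀·R ≈ 14.679 × 1.0762 ≈ 15.798 μg/mL.
Peak 15.8 μg/mL vs MTC 21 μg/mL: below toxic threshold.

15.8 μg/mL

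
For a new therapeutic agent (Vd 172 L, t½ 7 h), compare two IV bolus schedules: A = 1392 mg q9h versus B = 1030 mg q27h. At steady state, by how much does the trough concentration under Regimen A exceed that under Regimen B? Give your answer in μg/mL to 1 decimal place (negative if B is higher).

5.2 μg/mL

Regimen A: f = (1/2)^(9/7) ≈ 0.4102; Cmin,ss = (1392/172)·f/(1−f) ≈ 5.629 μg/mL.
Regimen B: f = (1/2)^(27/7) ≈ 0.0690; Cmin,ss = (1030/172)·f/(1−f) ≈ 0.444 μg/mL.
Difference ≈ 5.629 − 0.444 ≈ 5.185 μg/mL.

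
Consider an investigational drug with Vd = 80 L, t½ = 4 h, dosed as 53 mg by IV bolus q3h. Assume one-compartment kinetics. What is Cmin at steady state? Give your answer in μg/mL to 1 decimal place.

k = ln2/t½ = ln2/4 ≈ 0.173287 h⁻¹; fraction remaining f = e^(−kτ) = e^(−0.173287×3) ≈ 0.5946.
At steady state, accumulation factor R = 1/(1 − e^(−kτ)) ≈ 2.4667.
Each bolus raises the concentration by D/Vd = 53/80 ≈ 0.662 μg/mL.
Cmax,ss = C₀/(1 − f) ≈ 0.662/0.4054 ≈ 1.633 μg/mL.
One interval later, Cmin,ss = Cmax,ss·e^(−kτ) ≈ 1.633 × 0.5946 ≈ 0.971 μg/mL.

1.0 μg/mL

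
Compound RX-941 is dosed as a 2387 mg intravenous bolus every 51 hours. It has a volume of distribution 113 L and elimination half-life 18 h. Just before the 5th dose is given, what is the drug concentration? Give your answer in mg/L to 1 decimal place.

f = (1/2)^(τ/t½) = (1/2)^(51/18) ≈ 0.1403.
C₀ = D/Vd = 2387/113 ≈ 21.124 mg/L.
Before the 5th dose, 4 doses have been given. Superposition: Cmin = C₀·(f + f² + … + f^4).
≈ 21.124 × (0.1403 + 0.0197 + 0.0028 + 0.0004) ≈ 21.124 × 0.1632 ≈ 3.447 mg/L.

3.4 mg/L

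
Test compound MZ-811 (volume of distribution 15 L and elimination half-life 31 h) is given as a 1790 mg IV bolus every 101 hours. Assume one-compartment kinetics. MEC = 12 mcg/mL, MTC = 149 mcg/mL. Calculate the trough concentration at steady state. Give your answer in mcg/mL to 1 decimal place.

13.9 mcg/mL

k = ln2/t½ = ln2/31 ≈ 0.022360 h⁻¹; fraction remaining f = e^(−kτ) = e^(−0.022360×101) ≈ 0.1045.
At steady state, accumulation factor R = 1/(1 − e^(−kτ)) ≈ 1.1167.
Each bolus raises the concentration by D/Vd = 1790/15 ≈ 119.333 mcg/mL.
Steady-state peak Cmax,ss = C₀·R ≈ 119.333 × 1.1167 ≈ 133.259 mcg/mL.
Steady-state trough Cmin,ss = Cmax,ss·f ≈ 133.259 × 0.1045 ≈ 13.926 mcg/mL.
Trough 13.9 mcg/mL vs MEC 12 mcg/mL: adequate.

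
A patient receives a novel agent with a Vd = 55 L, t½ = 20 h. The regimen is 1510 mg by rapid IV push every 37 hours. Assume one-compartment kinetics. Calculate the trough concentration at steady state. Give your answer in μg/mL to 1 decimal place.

τ/t½ = 37/20 ≈ 1.85, so fraction remaining f = (1/2)^(37/20) ≈ 0.2774.
Accumulation ratio R = 1/(1 − f) ≈ 1/0.7226 ≈ 1.3839.
Each bolus raises the concentration by D/Vd = 1510/55 ≈ 27.455 μg/mL.
Steady-state peak Cmax,ss = C₀·R ≈ 27.455 × 1.3839 ≈ 37.995 μg/mL.
One interval later, Cmin,ss = Cmax,ss·e^(−kτ) ≈ 37.995 × 0.2774 ≈ 10.540 μg/mL.

10.5 μg/mL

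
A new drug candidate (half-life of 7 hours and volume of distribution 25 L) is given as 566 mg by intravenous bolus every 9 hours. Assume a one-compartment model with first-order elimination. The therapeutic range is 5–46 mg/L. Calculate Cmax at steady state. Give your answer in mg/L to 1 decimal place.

τ/t½ = 9/7 ≈ 1.2857, so fraction remaining f = (1/2)^(9/7) ≈ 0.4102.
Accumulation ratio R = 1/(1 − f) ≈ 1/0.5898 ≈ 1.6955.
Each bolus raises the concentration by D/Vd = 566/25 ≈ 22.640 mg/L.
Cmax,ss = C₀/(1 − f) ≈ 22.640/0.5898 ≈ 38.386 mg/L.
Peak 38.4 mg/L vs MTC 46 mg/L: below toxic threshold.

38.4 mg/L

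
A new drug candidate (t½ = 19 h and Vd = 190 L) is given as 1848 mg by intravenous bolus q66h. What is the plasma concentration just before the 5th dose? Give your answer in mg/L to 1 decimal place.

f = (1/2)^(τ/t½) = (1/2)^(66/19) ≈ 0.0900.
C₀ = D/Vd = 1848/190 ≈ 9.726 mg/L.
Before the 5th dose, 4 doses have been given. Superposition: Cmin = C₀·(f + f² + … + f^4).
≈ 9.726 × (0.0900 + 0.0081 + 0.0007 + 0.0001) ≈ 9.726 × 0.0989 ≈ 0.962 mg/L.

1.0 mg/L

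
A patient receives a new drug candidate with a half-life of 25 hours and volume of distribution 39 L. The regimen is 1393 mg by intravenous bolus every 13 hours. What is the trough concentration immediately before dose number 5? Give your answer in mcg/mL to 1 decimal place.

62.8 mcg/mL

f = (1/2)^(τ/t½) = (1/2)^(13/25) ≈ 0.6974.
C₀ = D/Vd = 1393/39 ≈ 35.718 mcg/mL.
Before the 5th dose, 4 doses have been given. Superposition: Cmin = C₀·(f + f² + … + f^4).
≈ 35.718 × (0.6974 + 0.4864 + 0.3392 + 0.2366) ≈ 35.718 × 1.7596 ≈ 62.849 mcg/mL.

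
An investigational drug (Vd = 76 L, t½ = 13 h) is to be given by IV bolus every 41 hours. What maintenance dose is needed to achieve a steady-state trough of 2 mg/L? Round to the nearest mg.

τ/t½ = 41/13 ≈ 3.1538, so f = (1/2)^(41/13) ≈ 0.112356.
Cmin,ss = (D/Vd)·f/(1−f), so D = Cmin,ss·Vd·(1−f)/f.
D = 2 × 76 × (1−f)/f ≈ 2 × 76 × 7.90028 ≈ 1200.84 mg.

1201 mg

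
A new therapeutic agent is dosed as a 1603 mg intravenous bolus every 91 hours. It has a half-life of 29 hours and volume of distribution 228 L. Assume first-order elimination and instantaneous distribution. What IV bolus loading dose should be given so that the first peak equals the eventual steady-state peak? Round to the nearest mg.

1808 mg

f = (1/2)^(91/29) ≈ 0.113603; accumulation ratio R = 1/(1−f) ≈ 1.12816.
Loading dose to hit Cmax,ss on first dose: D_load = D_maint·R ≈ 1603 × 1.12816 ≈ 1808.44 mg.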